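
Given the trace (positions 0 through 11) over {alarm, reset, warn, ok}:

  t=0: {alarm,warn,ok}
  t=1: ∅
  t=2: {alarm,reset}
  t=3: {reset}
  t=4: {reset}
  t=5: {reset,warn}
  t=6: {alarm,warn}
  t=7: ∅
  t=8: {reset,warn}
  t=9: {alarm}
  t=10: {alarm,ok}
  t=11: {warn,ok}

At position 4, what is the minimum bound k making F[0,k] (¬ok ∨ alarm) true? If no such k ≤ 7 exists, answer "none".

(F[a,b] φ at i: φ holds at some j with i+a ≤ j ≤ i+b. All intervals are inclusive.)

0

Scan j = 4,5,… for (¬ok ∨ alarm):
  j=4: holds
First hit at j=4, so smallest k = 4-4 = 0.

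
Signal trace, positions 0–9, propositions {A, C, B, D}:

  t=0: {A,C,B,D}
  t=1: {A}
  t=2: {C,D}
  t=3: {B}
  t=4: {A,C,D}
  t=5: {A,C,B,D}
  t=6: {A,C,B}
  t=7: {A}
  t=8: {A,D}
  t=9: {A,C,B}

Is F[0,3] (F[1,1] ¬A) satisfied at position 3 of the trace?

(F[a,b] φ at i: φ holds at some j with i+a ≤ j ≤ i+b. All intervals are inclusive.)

No

Check F[1,1] ¬A at each j in [3,6]:
  j=3: fails (none in [4,4])
  j=4: fails (none in [5,5])
  j=5: fails (none in [6,6])
  j=6: fails (none in [7,7])
No position in the window satisfies it → formula fails.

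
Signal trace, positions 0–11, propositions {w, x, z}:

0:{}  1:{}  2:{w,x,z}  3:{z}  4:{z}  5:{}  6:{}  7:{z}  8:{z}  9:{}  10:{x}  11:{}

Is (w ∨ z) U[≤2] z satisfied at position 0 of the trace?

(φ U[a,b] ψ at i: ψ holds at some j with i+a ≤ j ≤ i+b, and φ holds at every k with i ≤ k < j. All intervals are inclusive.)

Need some j in [0,2] with z, and (w ∨ z) at every k in [0,j-1].
  j=0: z false.
  j=1: z false.
  j=2: z holds, but (w ∨ z) fails at k=0 → not this j.
No j in the window works → until fails.

False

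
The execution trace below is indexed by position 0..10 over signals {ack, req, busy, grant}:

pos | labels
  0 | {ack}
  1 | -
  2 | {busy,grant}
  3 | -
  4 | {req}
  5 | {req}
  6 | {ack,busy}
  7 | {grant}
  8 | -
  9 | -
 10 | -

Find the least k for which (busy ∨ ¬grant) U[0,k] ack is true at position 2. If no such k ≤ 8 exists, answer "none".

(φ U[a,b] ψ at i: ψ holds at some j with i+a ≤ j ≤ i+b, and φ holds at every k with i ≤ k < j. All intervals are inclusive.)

4

Need earliest j ≥ 2 with ack, and (busy ∨ ¬grant) at every k in [2,j-1].
  j=2: rhs fails.
  j=3: rhs fails.
  j=4: rhs fails.
  j=5: rhs fails.
  j=6: rhs holds; lhs holds on [2,5]. k = 4.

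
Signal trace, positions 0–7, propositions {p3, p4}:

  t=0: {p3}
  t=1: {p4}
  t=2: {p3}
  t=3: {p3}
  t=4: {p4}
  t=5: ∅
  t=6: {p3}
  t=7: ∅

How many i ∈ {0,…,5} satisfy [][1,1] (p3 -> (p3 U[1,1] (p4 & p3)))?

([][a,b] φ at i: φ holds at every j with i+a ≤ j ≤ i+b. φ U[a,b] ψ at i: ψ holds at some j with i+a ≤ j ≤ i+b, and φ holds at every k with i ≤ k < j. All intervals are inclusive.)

3

Evaluate at each i in [0,5]:
  i=0: ✓ (all of [1,1])
  i=1: ✗ (fails at j=2)
  i=2: ✗ (fails at j=3)
  i=3: ✓ (all of [4,4])
  i=4: ✓ (all of [5,5])
  i=5: ✗ (fails at j=6)
Positions where it holds: {0, 3, 4} → 3.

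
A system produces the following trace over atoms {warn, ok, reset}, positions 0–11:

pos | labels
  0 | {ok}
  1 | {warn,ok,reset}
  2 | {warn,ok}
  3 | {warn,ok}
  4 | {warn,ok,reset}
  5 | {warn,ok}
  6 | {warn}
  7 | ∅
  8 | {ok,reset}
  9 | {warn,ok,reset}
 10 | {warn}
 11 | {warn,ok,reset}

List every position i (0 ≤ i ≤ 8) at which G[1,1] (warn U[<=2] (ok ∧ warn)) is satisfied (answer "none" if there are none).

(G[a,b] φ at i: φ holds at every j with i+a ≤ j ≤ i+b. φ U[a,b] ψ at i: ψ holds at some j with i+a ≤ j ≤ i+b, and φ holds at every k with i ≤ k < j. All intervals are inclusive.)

Evaluate at each i in [0,8]:
  i=0: ✓ (all of [1,1])
  i=1: ✓ (all of [2,2])
  i=2: ✓ (all of [3,3])
  i=3: ✓ (all of [4,4])
  i=4: ✓ (all of [5,5])
  i=5: ✗ (fails at j=6)
  i=6: ✗ (fails at j=7)
  i=7: ✗ (fails at j=8)
  i=8: ✓ (all of [9,9])

0, 1, 2, 3, 4, 8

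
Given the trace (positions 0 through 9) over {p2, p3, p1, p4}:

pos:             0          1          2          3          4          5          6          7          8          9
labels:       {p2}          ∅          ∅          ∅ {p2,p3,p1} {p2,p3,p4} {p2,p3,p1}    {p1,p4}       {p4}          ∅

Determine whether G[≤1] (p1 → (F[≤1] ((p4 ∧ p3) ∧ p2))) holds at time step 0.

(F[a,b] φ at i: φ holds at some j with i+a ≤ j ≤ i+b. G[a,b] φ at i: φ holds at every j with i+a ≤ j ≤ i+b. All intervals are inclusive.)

True

Check (p1 → (F[≤1] ((p4 ∧ p3) ∧ p2))) at every j in [0,1]:
  j=0: antecedent false → ✓
  j=1: antecedent false → ✓
All positions satisfy it → formula holds.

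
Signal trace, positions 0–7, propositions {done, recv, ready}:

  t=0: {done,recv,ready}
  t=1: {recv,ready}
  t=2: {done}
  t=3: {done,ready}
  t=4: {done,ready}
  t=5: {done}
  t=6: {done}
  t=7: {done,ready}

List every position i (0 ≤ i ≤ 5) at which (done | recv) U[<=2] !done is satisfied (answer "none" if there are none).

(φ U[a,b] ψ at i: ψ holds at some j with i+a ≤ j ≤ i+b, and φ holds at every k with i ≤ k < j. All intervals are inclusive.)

0, 1

Evaluate at each i in [0,5]:
  i=0: ✓ (rhs at j=1; lhs holds on [0,0])
  i=1: ✓ (rhs at j=1)
  i=2: ✗ (no rhs in [2,4])
  i=3: ✗ (no rhs in [3,5])
  i=4: ✗ (no rhs in [4,6])
  i=5: ✗ (no rhs in [5,7])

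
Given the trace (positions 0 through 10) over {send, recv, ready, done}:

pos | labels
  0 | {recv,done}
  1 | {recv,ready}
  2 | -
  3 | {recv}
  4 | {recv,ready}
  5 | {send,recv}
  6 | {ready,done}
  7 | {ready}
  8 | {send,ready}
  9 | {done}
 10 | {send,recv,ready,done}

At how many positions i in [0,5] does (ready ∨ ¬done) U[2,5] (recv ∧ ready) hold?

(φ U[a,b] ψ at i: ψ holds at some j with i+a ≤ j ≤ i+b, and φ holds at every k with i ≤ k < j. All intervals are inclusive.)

2

Evaluate at each i in [0,5]:
  i=0: ✗ (lhs fails at k=0 before rhs at j=4)
  i=1: ✓ (rhs at j=4; lhs holds on [1,3])
  i=2: ✓ (rhs at j=4; lhs holds on [2,3])
  i=3: ✗ (no rhs in [5,8])
  i=4: ✗ (no rhs in [6,9])
  i=5: ✗ (lhs fails at k=9 before rhs at j=10)
Positions where it holds: {1, 2} → 2.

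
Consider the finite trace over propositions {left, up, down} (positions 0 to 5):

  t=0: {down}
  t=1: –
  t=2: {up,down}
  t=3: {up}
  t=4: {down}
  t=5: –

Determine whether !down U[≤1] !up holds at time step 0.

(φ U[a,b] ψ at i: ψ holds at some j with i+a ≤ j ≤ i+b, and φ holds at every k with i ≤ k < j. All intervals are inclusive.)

Need some j in [0,1] with !up, and !down at every k in [0,j-1].
  j=0: !up holds; no prefix to check → satisfied.

Yes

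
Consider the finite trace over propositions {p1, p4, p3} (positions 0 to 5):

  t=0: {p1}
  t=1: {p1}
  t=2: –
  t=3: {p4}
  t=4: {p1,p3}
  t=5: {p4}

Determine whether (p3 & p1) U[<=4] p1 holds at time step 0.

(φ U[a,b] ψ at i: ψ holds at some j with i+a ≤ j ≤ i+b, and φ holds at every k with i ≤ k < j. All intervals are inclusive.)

Yes

Need some j in [0,4] with p1, and (p3 & p1) at every k in [0,j-1].
  j=0: p1 holds; no prefix to check → satisfied.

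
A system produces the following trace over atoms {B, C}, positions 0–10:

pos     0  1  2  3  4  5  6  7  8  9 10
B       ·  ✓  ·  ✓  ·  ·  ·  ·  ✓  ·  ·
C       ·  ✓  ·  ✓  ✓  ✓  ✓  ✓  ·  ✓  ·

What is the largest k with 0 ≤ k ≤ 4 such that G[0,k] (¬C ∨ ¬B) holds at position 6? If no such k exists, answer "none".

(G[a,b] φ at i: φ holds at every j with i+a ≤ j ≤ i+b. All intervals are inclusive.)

4

(¬C ∨ ¬B) must hold from j=6 onward; find where it first fails.
  j=6: holds
  j=7: holds
  j=8: holds
  j=9: holds
  j=10: holds
Holds through j=10; largest k = 4.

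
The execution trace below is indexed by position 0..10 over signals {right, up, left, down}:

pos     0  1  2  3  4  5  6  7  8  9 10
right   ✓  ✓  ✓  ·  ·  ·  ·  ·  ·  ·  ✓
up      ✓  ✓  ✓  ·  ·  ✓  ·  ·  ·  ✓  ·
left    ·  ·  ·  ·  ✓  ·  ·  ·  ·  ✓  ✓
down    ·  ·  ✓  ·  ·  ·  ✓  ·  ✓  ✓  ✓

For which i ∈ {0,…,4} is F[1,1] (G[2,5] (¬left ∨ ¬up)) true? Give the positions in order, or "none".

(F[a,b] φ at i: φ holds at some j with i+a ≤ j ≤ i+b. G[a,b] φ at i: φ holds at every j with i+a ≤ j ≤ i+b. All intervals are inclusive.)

Evaluate at each i in [0,4]:
  i=0: ✓ (witness j=1)
  i=1: ✓ (witness j=2)
  i=2: ✓ (witness j=3)
  i=3: ✗ (none in [4,4])
  i=4: ✗ (none in [5,5])

0, 1, 2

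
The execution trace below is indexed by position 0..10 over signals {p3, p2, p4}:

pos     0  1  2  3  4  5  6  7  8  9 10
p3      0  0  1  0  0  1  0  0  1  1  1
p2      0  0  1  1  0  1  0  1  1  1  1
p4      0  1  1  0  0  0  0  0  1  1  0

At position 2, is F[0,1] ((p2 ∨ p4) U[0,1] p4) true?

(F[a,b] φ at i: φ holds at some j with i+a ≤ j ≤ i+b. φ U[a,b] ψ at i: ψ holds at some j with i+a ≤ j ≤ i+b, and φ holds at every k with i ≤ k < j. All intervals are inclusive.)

Check ((p2 ∨ p4) U[0,1] p4) at each j in [2,3]:
  j=2: holds
  j=3: fails
Found at j=2 → formula holds.

Holds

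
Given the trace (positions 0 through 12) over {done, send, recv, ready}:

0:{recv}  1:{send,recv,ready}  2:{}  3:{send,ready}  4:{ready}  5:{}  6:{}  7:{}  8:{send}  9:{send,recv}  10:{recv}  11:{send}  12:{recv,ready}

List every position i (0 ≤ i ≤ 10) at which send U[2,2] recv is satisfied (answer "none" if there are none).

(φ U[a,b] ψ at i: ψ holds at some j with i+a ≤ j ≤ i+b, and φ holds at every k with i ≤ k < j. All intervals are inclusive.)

8

Evaluate at each i in [0,10]:
  i=0: ✗ (no rhs in [2,2])
  i=1: ✗ (no rhs in [3,3])
  i=2: ✗ (no rhs in [4,4])
  i=3: ✗ (no rhs in [5,5])
  i=4: ✗ (no rhs in [6,6])
  i=5: ✗ (no rhs in [7,7])
  i=6: ✗ (no rhs in [8,8])
  i=7: ✗ (lhs fails at k=7 before rhs at j=9)
  i=8: ✓ (rhs at j=10; lhs holds on [8,9])
  i=9: ✗ (no rhs in [11,11])
  i=10: ✗ (lhs fails at k=10 before rhs at j=12)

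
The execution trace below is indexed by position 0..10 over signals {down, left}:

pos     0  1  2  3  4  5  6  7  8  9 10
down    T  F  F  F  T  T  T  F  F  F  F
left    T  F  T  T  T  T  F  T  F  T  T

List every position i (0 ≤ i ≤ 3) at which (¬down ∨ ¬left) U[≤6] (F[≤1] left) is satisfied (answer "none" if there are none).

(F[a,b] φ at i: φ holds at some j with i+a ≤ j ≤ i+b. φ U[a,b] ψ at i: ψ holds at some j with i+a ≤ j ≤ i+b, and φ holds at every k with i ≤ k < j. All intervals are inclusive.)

0, 1, 2, 3

Evaluate at each i in [0,3]:
  i=0: ✓ (rhs at j=0)
  i=1: ✓ (rhs at j=1)
  i=2: ✓ (rhs at j=2)
  i=3: ✓ (rhs at j=3)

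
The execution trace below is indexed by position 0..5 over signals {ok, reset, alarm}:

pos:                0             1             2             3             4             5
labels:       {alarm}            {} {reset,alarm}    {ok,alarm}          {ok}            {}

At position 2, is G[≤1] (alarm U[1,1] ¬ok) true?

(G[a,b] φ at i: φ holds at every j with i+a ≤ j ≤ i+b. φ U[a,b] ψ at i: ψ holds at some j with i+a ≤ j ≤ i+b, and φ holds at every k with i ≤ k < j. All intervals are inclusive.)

Check (alarm U[1,1] ¬ok) at every j in [2,3]:
  j=2: fails
  j=3: fails
Fails at j=2 → formula fails.

No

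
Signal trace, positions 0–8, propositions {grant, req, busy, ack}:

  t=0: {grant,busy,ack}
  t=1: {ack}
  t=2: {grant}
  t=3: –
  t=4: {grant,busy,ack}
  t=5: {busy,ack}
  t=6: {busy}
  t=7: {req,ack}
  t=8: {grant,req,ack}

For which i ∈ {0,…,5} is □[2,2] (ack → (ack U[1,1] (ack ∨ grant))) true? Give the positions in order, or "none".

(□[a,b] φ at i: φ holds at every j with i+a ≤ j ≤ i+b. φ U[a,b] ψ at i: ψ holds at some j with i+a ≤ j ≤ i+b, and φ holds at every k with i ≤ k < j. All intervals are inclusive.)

Evaluate at each i in [0,5]:
  i=0: ✓ (all of [2,2])
  i=1: ✓ (all of [3,3])
  i=2: ✓ (all of [4,4])
  i=3: ✗ (fails at j=5)
  i=4: ✓ (all of [6,6])
  i=5: ✓ (all of [7,7])

0, 1, 2, 4, 5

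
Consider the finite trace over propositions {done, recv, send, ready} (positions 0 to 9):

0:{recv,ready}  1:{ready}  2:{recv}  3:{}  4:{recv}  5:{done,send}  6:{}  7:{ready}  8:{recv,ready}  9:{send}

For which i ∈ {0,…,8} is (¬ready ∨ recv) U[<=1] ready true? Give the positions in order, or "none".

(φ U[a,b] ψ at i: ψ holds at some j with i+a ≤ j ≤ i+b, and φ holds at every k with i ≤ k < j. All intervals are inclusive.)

Evaluate at each i in [0,8]:
  i=0: ✓ (rhs at j=0)
  i=1: ✓ (rhs at j=1)
  i=2: ✗ (no rhs in [2,3])
  i=3: ✗ (no rhs in [3,4])
  i=4: ✗ (no rhs in [4,5])
  i=5: ✗ (no rhs in [5,6])
  i=6: ✓ (rhs at j=7; lhs holds on [6,6])
  i=7: ✓ (rhs at j=7)
  i=8: ✓ (rhs at j=8)

0, 1, 6, 7, 8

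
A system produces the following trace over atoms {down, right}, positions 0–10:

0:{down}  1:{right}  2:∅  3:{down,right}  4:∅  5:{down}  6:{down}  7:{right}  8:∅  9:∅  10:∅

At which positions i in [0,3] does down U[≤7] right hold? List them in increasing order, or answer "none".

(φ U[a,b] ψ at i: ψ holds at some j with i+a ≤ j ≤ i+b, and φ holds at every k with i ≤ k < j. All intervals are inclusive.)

Evaluate at each i in [0,3]:
  i=0: ✓ (rhs at j=1; lhs holds on [0,0])
  i=1: ✓ (rhs at j=1)
  i=2: ✗ (lhs fails at k=2 before rhs at j=3)
  i=3: ✓ (rhs at j=3)

0, 1, 3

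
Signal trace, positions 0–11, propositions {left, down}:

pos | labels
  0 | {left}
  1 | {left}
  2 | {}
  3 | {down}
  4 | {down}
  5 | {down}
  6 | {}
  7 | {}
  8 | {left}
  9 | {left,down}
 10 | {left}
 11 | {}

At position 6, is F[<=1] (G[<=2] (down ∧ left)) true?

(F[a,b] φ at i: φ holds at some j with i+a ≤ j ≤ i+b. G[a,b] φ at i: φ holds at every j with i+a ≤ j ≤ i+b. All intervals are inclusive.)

Does not hold

Check G[<=2] (down ∧ left) at each j in [6,7]:
  j=6: fails at 6
  j=7: fails at 7
No position in the window satisfies it → formula fails.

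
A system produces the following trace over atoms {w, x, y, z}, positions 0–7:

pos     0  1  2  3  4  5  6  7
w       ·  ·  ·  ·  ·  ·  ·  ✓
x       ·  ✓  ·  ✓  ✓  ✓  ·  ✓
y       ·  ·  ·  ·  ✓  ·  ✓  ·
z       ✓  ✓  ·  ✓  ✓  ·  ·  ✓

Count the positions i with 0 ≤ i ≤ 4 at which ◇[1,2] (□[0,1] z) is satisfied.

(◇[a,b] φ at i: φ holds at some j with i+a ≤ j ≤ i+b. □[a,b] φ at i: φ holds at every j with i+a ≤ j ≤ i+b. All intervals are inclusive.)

2

Evaluate at each i in [0,4]:
  i=0: ✗ (none in [1,2])
  i=1: ✓ (witness j=3)
  i=2: ✓ (witness j=3)
  i=3: ✗ (none in [4,5])
  i=4: ✗ (none in [5,6])
Positions where it holds: {1, 2} → 2.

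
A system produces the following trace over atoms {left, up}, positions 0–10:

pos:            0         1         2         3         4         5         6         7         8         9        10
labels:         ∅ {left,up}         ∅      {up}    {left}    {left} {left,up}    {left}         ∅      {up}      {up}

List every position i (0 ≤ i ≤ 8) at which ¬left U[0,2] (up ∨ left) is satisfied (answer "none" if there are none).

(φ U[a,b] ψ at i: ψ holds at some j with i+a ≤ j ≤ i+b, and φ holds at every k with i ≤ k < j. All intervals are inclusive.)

Evaluate at each i in [0,8]:
  i=0: ✓ (rhs at j=1; lhs holds on [0,0])
  i=1: ✓ (rhs at j=1)
  i=2: ✓ (rhs at j=3; lhs holds on [2,2])
  i=3: ✓ (rhs at j=3)
  i=4: ✓ (rhs at j=4)
  i=5: ✓ (rhs at j=5)
  i=6: ✓ (rhs at j=6)
  i=7: ✓ (rhs at j=7)
  i=8: ✓ (rhs at j=9; lhs holds on [8,8])

0, 1, 2, 3, 4, 5, 6, 7, 8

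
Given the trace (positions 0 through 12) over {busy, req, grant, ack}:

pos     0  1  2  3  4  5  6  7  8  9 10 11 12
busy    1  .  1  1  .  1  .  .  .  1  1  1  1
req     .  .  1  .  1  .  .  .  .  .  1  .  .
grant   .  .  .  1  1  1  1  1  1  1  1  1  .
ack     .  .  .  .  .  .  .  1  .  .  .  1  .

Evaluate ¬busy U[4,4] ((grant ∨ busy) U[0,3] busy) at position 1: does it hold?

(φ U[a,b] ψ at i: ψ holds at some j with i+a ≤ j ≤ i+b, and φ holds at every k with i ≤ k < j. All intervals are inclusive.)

Does not hold

Need some j in [5,5] with ((grant ∨ busy) U[0,3] busy), and ¬busy at every k in [1,j-1].
  j=5: ((grant ∨ busy) U[0,3] busy) holds, but ¬busy fails at k=2 → not this j.
No j in the window works → until fails.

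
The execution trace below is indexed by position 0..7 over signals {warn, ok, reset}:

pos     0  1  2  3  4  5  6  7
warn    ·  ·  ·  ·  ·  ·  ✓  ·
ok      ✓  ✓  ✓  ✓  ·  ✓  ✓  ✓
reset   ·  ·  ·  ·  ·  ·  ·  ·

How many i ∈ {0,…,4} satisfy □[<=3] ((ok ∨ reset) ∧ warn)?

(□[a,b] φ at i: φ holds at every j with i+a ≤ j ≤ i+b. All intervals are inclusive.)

Evaluate at each i in [0,4]:
  i=0: ✗ (fails at j=0)
  i=1: ✗ (fails at j=1)
  i=2: ✗ (fails at j=2)
  i=3: ✗ (fails at j=3)
  i=4: ✗ (fails at j=4)
Positions where it holds: {} → 0.

0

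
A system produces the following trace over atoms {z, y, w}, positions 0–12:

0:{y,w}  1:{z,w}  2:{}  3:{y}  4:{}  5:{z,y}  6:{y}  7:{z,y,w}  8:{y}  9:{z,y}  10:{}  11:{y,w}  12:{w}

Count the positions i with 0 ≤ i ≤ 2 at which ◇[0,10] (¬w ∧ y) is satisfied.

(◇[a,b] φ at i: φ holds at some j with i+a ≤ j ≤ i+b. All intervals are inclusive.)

3

Evaluate at each i in [0,2]:
  i=0: ✓ (witness j=3)
  i=1: ✓ (witness j=3)
  i=2: ✓ (witness j=3)
Positions where it holds: {0, 1, 2} → 3.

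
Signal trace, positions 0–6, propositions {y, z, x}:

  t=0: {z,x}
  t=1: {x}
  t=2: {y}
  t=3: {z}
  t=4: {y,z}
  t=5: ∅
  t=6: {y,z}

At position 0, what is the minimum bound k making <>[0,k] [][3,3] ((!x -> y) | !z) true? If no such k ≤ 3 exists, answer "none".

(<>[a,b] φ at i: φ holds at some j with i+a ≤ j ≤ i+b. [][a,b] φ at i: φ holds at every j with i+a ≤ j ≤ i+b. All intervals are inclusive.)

Scan j = 0,1,… for [][3,3] ((!x -> y) | !z):
  j=0: fails
  j=1: holds
First hit at j=1, so smallest k = 1-0 = 1.

1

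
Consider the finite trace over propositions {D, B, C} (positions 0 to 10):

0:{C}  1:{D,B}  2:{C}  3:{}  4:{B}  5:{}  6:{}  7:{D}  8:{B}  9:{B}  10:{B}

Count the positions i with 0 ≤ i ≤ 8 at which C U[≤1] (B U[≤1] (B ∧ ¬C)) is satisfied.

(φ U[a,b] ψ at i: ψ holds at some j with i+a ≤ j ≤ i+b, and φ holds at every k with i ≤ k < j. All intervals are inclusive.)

Evaluate at each i in [0,8]:
  i=0: ✓ (rhs at j=1; lhs holds on [0,0])
  i=1: ✓ (rhs at j=1)
  i=2: ✗ (no rhs in [2,3])
  i=3: ✗ (lhs fails at k=3 before rhs at j=4)
  i=4: ✓ (rhs at j=4)
  i=5: ✗ (no rhs in [5,6])
  i=6: ✗ (no rhs in [6,7])
  i=7: ✗ (lhs fails at k=7 before rhs at j=8)
  i=8: ✓ (rhs at j=8)
Positions where it holds: {0, 1, 4, 8} → 4.

4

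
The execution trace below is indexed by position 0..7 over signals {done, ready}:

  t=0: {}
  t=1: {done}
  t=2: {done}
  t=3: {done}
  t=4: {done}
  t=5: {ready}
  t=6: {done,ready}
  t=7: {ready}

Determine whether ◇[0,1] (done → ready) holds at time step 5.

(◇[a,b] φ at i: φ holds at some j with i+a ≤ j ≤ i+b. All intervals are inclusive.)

Check (done → ready) at each j in [5,6]:
  j=5: true
  j=6: true
Found at j=5 → formula holds.

Yes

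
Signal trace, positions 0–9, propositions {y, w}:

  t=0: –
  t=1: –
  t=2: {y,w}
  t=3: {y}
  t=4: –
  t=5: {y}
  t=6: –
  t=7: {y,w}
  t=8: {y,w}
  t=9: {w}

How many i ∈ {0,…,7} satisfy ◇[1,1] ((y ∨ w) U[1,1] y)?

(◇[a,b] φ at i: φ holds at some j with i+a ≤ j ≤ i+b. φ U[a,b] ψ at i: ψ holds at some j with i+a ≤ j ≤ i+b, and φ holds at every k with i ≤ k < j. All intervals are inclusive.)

Evaluate at each i in [0,7]:
  i=0: ✗ (none in [1,1])
  i=1: ✓ (witness j=2)
  i=2: ✗ (none in [3,3])
  i=3: ✗ (none in [4,4])
  i=4: ✗ (none in [5,5])
  i=5: ✗ (none in [6,6])
  i=6: ✓ (witness j=7)
  i=7: ✗ (none in [8,8])
Positions where it holds: {1, 6} → 2.

2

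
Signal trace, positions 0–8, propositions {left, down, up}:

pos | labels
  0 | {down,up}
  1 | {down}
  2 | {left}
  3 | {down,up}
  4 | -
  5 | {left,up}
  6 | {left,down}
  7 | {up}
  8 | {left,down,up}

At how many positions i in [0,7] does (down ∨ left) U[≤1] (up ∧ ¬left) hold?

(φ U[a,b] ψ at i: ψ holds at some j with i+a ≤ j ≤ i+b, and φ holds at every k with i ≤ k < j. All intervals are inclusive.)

5

Evaluate at each i in [0,7]:
  i=0: ✓ (rhs at j=0)
  i=1: ✗ (no rhs in [1,2])
  i=2: ✓ (rhs at j=3; lhs holds on [2,2])
  i=3: ✓ (rhs at j=3)
  i=4: ✗ (no rhs in [4,5])
  i=5: ✗ (no rhs in [5,6])
  i=6: ✓ (rhs at j=7; lhs holds on [6,6])
  i=7: ✓ (rhs at j=7)
Positions where it holds: {0, 2, 3, 6, 7} → 5.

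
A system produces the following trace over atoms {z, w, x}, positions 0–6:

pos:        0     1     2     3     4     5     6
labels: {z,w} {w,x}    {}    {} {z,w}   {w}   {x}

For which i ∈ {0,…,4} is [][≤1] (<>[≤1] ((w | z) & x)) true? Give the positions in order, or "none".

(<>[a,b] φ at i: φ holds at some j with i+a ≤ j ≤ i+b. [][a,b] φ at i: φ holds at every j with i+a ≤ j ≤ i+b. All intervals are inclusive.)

Evaluate at each i in [0,4]:
  i=0: ✓ (all of [0,1])
  i=1: ✗ (fails at j=2)
  i=2: ✗ (fails at j=2)
  i=3: ✗ (fails at j=3)
  i=4: ✗ (fails at j=4)

0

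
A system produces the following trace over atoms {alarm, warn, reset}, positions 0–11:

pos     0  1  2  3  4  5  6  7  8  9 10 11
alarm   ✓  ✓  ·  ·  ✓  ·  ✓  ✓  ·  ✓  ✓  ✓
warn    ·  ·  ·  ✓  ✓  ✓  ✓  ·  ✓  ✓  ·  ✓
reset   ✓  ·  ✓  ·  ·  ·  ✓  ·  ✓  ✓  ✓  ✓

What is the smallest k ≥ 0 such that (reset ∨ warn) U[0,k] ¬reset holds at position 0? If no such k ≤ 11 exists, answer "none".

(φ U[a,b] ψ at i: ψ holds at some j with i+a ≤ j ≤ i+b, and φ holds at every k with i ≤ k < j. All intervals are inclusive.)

Need earliest j ≥ 0 with ¬reset, and (reset ∨ warn) at every k in [0,j-1].
  j=0: rhs fails.
  j=1: rhs holds; lhs holds on [0,0]. k = 1.

1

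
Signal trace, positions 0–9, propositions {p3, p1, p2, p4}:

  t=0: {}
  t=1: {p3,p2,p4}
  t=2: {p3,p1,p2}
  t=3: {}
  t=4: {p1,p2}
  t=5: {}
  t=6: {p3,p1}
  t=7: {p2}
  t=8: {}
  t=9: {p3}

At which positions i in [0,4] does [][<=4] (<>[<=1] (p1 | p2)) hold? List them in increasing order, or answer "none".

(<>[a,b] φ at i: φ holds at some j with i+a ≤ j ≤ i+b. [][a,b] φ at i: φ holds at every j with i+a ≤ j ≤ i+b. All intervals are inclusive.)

Evaluate at each i in [0,4]:
  i=0: ✓ (all of [0,4])
  i=1: ✓ (all of [1,5])
  i=2: ✓ (all of [2,6])
  i=3: ✓ (all of [3,7])
  i=4: ✗ (fails at j=8)

0, 1, 2, 3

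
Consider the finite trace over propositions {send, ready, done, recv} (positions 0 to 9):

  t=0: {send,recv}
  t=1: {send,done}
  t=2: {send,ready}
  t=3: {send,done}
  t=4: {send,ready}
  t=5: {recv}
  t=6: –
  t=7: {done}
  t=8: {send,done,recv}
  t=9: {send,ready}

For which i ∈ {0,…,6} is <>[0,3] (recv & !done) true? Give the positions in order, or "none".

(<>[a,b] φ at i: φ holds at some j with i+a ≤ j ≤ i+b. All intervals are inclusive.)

Evaluate at each i in [0,6]:
  i=0: ✓ (witness j=0)
  i=1: ✗ (none in [1,4])
  i=2: ✓ (witness j=5)
  i=3: ✓ (witness j=5)
  i=4: ✓ (witness j=5)
  i=5: ✓ (witness j=5)
  i=6: ✗ (none in [6,9])

0, 2, 3, 4, 5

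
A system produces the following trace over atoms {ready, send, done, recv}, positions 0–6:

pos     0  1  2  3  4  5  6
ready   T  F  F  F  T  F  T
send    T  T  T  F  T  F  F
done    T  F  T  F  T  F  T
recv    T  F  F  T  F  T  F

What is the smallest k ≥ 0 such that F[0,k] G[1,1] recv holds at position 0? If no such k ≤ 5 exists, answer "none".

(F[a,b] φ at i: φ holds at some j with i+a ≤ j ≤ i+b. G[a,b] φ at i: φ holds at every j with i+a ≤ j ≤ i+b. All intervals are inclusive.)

Scan j = 0,1,… for G[1,1] recv:
  j=0: fails
  j=1: fails
  j=2: holds
First hit at j=2, so smallest k = 2-0 = 2.

2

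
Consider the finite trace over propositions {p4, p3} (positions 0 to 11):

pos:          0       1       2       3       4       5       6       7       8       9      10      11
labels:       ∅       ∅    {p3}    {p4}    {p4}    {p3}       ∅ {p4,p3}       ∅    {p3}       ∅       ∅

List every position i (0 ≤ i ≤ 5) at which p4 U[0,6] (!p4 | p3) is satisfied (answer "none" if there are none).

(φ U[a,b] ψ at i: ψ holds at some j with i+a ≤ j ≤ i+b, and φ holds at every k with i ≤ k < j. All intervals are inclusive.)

Evaluate at each i in [0,5]:
  i=0: ✓ (rhs at j=0)
  i=1: ✓ (rhs at j=1)
  i=2: ✓ (rhs at j=2)
  i=3: ✓ (rhs at j=5; lhs holds on [3,4])
  i=4: ✓ (rhs at j=5; lhs holds on [4,4])
  i=5: ✓ (rhs at j=5)

0, 1, 2, 3, 4, 5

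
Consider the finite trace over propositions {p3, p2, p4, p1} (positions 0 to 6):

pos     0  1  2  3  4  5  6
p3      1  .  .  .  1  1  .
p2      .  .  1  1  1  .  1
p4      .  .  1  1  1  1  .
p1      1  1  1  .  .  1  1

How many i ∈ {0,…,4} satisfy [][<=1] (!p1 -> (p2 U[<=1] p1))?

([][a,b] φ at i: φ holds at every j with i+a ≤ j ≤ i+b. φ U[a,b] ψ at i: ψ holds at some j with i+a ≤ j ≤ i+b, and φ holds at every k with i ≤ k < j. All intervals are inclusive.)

3

Evaluate at each i in [0,4]:
  i=0: ✓ (all of [0,1])
  i=1: ✓ (all of [1,2])
  i=2: ✗ (fails at j=3)
  i=3: ✗ (fails at j=3)
  i=4: ✓ (all of [4,5])
Positions where it holds: {0, 1, 4} → 3.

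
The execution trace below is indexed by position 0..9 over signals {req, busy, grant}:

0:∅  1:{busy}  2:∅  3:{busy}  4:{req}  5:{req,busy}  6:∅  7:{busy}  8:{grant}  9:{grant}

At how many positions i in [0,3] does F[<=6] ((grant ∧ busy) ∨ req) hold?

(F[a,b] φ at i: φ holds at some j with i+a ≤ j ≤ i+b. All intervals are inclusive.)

4

Evaluate at each i in [0,3]:
  i=0: ✓ (witness j=4)
  i=1: ✓ (witness j=4)
  i=2: ✓ (witness j=4)
  i=3: ✓ (witness j=4)
Positions where it holds: {0, 1, 2, 3} → 4.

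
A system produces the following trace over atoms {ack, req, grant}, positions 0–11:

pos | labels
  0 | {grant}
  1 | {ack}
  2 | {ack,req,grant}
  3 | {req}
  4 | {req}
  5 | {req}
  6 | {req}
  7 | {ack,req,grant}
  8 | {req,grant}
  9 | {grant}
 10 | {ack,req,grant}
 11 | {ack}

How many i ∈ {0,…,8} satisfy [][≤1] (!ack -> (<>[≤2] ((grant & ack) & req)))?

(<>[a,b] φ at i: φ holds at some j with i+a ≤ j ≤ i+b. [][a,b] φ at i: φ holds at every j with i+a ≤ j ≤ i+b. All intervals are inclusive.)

6

Evaluate at each i in [0,8]:
  i=0: ✓ (all of [0,1])
  i=1: ✓ (all of [1,2])
  i=2: ✗ (fails at j=3)
  i=3: ✗ (fails at j=3)
  i=4: ✗ (fails at j=4)
  i=5: ✓ (all of [5,6])
  i=6: ✓ (all of [6,7])
  i=7: ✓ (all of [7,8])
  i=8: ✓ (all of [8,9])
Positions where it holds: {0, 1, 5, 6, 7, 8} → 6.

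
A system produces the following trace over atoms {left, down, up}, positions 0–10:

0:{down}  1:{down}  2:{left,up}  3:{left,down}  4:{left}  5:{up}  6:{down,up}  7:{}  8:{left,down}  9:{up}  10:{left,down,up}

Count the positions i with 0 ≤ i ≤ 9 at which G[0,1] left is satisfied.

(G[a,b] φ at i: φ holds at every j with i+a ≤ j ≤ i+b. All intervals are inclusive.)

2

Evaluate at each i in [0,9]:
  i=0: ✗ (fails at j=0)
  i=1: ✗ (fails at j=1)
  i=2: ✓ (all of [2,3])
  i=3: ✓ (all of [3,4])
  i=4: ✗ (fails at j=5)
  i=5: ✗ (fails at j=5)
  i=6: ✗ (fails at j=6)
  i=7: ✗ (fails at j=7)
  i=8: ✗ (fails at j=9)
  i=9: ✗ (fails at j=9)
Positions where it holds: {2, 3} → 2.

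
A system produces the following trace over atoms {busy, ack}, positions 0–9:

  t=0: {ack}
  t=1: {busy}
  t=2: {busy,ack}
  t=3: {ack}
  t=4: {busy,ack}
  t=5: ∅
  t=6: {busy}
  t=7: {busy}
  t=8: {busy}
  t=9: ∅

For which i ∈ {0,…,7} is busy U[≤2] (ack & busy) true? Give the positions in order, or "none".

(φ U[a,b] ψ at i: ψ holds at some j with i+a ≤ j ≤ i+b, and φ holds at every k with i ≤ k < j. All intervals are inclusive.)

1, 2, 4

Evaluate at each i in [0,7]:
  i=0: ✗ (lhs fails at k=0 before rhs at j=2)
  i=1: ✓ (rhs at j=2; lhs holds on [1,1])
  i=2: ✓ (rhs at j=2)
  i=3: ✗ (lhs fails at k=3 before rhs at j=4)
  i=4: ✓ (rhs at j=4)
  i=5: ✗ (no rhs in [5,7])
  i=6: ✗ (no rhs in [6,8])
  i=7: ✗ (no rhs in [7,9])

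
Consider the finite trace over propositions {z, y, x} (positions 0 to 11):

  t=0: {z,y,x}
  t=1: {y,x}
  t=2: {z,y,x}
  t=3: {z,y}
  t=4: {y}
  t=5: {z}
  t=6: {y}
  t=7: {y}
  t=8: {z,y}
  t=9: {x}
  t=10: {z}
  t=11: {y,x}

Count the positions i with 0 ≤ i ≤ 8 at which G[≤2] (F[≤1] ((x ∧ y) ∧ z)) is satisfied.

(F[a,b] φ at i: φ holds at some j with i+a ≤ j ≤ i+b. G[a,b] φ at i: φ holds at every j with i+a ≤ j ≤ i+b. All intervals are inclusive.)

1

Evaluate at each i in [0,8]:
  i=0: ✓ (all of [0,2])
  i=1: ✗ (fails at j=3)
  i=2: ✗ (fails at j=3)
  i=3: ✗ (fails at j=3)
  i=4: ✗ (fails at j=4)
  i=5: ✗ (fails at j=5)
  i=6: ✗ (fails at j=6)
  i=7: ✗ (fails at j=7)
  i=8: ✗ (fails at j=8)
Positions where it holds: {0} → 1.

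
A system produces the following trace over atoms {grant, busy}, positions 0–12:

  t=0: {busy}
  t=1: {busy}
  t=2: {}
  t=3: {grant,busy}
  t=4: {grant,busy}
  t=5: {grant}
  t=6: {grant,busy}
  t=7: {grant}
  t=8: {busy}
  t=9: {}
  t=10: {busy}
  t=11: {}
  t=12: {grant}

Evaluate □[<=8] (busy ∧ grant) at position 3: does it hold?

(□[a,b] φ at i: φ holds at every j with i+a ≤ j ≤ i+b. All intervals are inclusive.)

False

Check (busy ∧ grant) at every j in [3,11]:
  j=3: true
  j=4: true
  j=5: false
  j=6: true
  j=7: false
  j=8: false
  j=9: false
  j=10: false
  j=11: false
Fails at j=5 → formula fails.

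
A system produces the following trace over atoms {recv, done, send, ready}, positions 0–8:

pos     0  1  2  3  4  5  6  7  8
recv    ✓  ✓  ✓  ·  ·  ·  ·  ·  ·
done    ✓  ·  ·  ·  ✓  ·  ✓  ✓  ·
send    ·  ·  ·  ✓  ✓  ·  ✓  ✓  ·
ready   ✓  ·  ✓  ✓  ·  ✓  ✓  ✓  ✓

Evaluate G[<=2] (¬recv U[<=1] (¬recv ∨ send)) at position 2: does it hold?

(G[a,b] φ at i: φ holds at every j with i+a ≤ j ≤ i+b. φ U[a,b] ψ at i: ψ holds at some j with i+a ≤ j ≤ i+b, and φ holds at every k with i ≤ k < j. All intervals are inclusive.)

False

Check (¬recv U[<=1] (¬recv ∨ send)) at every j in [2,4]:
  j=2: fails
  j=3: holds
  j=4: holds
Fails at j=2 → formula fails.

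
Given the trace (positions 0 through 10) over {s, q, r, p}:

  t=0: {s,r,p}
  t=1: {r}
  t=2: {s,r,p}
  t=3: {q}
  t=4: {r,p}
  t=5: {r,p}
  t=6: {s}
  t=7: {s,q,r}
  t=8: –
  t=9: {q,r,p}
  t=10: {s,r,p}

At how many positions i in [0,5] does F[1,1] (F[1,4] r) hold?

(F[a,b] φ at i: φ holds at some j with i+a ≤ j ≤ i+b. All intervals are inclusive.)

6

Evaluate at each i in [0,5]:
  i=0: ✓ (witness j=1)
  i=1: ✓ (witness j=2)
  i=2: ✓ (witness j=3)
  i=3: ✓ (witness j=4)
  i=4: ✓ (witness j=5)
  i=5: ✓ (witness j=6)
Positions where it holds: {0, 1, 2, 3, 4, 5} → 6.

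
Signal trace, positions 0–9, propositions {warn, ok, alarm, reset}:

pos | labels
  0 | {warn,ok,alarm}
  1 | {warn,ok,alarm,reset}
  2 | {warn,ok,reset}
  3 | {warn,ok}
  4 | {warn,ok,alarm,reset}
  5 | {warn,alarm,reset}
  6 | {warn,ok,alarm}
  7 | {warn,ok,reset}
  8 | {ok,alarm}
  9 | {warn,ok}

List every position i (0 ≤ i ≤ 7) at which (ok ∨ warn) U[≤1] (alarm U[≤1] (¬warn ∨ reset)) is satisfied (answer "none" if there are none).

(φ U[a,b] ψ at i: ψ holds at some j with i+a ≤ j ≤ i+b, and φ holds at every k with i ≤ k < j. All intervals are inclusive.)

Evaluate at each i in [0,7]:
  i=0: ✓ (rhs at j=0)
  i=1: ✓ (rhs at j=1)
  i=2: ✓ (rhs at j=2)
  i=3: ✓ (rhs at j=4; lhs holds on [3,3])
  i=4: ✓ (rhs at j=4)
  i=5: ✓ (rhs at j=5)
  i=6: ✓ (rhs at j=6)
  i=7: ✓ (rhs at j=7)

0, 1, 2, 3, 4, 5, 6, 7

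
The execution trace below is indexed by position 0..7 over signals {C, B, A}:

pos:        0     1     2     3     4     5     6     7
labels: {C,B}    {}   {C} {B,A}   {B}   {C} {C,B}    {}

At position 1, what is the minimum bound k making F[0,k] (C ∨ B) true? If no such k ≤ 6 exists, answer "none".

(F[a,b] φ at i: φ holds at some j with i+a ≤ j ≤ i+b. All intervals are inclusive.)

Scan j = 1,2,… for (C ∨ B):
  j=1: fails
  j=2: holds
First hit at j=2, so smallest k = 2-1 = 1.

1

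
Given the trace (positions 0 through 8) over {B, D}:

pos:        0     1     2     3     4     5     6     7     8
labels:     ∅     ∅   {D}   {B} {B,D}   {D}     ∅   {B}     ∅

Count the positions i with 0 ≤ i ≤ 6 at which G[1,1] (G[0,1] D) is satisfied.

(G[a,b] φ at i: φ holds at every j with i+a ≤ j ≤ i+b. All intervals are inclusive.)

1

Evaluate at each i in [0,6]:
  i=0: ✗ (fails at j=1)
  i=1: ✗ (fails at j=2)
  i=2: ✗ (fails at j=3)
  i=3: ✓ (all of [4,4])
  i=4: ✗ (fails at j=5)
  i=5: ✗ (fails at j=6)
  i=6: ✗ (fails at j=7)
Positions where it holds: {3} → 1.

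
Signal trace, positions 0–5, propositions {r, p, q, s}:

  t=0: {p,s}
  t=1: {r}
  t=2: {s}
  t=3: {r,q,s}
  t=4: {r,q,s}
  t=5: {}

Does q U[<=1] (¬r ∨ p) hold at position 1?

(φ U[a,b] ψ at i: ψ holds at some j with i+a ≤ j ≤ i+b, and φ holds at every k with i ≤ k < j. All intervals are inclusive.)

Does not hold

Need some j in [1,2] with (¬r ∨ p), and q at every k in [1,j-1].
  j=1: (¬r ∨ p) false.
  j=2: (¬r ∨ p) holds, but q fails at k=1 → not this j.
No j in the window works → until fails.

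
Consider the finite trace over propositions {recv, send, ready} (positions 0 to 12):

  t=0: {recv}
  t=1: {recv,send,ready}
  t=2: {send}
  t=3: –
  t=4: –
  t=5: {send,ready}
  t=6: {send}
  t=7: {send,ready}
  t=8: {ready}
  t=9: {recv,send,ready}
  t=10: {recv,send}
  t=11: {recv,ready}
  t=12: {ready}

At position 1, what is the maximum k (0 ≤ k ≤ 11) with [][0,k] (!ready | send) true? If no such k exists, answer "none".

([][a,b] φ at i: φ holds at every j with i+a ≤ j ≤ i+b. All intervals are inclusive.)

(!ready | send) must hold from j=1 onward; find where it first fails.
  j=1: holds
  j=2: holds
  j=3: holds
  j=4: holds
  j=5: holds
  j=6: holds
  j=7: holds
  j=8: fails
Holds on [1,7], so largest k = 6.

6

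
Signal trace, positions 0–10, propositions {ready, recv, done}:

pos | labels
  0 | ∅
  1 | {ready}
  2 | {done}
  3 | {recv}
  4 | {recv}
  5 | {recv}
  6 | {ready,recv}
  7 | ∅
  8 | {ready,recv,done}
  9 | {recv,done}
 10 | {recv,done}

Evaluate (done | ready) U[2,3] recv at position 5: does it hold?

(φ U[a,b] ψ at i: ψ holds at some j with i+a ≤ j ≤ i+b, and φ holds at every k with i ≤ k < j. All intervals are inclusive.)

Does not hold

Need some j in [7,8] with recv, and (done | ready) at every k in [5,j-1].
  j=7: recv false.
  j=8: recv holds, but (done | ready) fails at k=5 → not this j.
No j in the window works → until fails.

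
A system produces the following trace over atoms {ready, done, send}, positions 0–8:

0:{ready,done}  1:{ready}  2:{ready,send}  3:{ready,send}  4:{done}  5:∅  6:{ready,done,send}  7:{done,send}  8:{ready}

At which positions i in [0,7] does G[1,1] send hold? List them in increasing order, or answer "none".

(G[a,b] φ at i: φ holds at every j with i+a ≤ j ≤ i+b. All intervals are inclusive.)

1, 2, 5, 6

Evaluate at each i in [0,7]:
  i=0: ✗ (fails at j=1)
  i=1: ✓ (all of [2,2])
  i=2: ✓ (all of [3,3])
  i=3: ✗ (fails at j=4)
  i=4: ✗ (fails at j=5)
  i=5: ✓ (all of [6,6])
  i=6: ✓ (all of [7,7])
  i=7: ✗ (fails at j=8)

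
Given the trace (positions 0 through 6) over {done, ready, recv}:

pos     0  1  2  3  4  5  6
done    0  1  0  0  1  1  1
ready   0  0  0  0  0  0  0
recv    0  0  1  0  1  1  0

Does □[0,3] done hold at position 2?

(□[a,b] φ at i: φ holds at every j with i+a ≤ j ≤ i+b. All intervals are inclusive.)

Does not hold

Check done at every j in [2,5]:
  j=2: false
  j=3: false
  j=4: true
  j=5: true
Fails at j=2 → formula fails.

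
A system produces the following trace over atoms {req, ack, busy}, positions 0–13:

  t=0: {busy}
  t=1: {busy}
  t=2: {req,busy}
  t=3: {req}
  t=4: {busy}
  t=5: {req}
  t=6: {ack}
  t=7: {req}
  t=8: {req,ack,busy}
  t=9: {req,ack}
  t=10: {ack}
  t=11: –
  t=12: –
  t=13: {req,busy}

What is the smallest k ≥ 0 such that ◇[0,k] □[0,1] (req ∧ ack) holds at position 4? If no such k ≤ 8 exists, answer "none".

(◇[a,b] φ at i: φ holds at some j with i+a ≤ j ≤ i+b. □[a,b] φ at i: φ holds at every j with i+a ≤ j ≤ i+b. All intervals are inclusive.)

4

Scan j = 4,5,… for □[0,1] (req ∧ ack):
  j=4: fails
  j=5: fails
  j=6: fails
  j=7: fails
  j=8: holds
First hit at j=8, so smallest k = 8-4 = 4.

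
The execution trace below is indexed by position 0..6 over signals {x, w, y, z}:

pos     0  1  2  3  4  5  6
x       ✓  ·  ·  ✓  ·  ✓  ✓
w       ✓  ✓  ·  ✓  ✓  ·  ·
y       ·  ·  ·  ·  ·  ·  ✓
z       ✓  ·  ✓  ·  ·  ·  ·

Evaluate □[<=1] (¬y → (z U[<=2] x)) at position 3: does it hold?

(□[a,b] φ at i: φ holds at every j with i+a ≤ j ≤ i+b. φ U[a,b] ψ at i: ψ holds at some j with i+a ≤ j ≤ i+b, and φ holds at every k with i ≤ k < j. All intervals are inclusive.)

False

Check (¬y → (z U[<=2] x)) at every j in [3,4]:
  j=3: antecedent true; consequent holds → ✓
  j=4: antecedent true; consequent fails → ✗
Fails at j=4 → formula fails.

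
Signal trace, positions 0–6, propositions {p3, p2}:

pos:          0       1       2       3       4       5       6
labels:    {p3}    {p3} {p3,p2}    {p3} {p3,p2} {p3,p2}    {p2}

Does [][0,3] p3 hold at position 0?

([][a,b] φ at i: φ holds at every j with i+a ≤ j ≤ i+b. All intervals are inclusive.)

Check p3 at every j in [0,3]:
  j=0: true
  j=1: true
  j=2: true
  j=3: true
All positions satisfy it → formula holds.

True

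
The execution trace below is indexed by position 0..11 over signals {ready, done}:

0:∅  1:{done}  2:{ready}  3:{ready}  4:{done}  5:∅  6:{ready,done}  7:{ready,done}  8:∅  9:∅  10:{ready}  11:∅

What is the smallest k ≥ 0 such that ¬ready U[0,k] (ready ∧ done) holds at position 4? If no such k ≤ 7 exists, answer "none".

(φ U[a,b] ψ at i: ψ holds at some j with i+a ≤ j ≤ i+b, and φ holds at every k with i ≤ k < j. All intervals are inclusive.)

Need earliest j ≥ 4 with (ready ∧ done), and ¬ready at every k in [4,j-1].
  j=4: rhs fails.
  j=5: rhs fails.
  j=6: rhs holds; lhs holds on [4,5]. k = 2.

2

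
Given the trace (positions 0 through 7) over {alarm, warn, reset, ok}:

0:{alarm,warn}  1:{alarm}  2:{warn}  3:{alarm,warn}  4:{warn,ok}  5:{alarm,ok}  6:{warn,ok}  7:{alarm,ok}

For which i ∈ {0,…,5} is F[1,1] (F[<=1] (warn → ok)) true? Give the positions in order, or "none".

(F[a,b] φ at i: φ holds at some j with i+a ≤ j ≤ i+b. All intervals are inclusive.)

0, 2, 3, 4, 5

Evaluate at each i in [0,5]:
  i=0: ✓ (witness j=1)
  i=1: ✗ (none in [2,2])
  i=2: ✓ (witness j=3)
  i=3: ✓ (witness j=4)
  i=4: ✓ (witness j=5)
  i=5: ✓ (witness j=6)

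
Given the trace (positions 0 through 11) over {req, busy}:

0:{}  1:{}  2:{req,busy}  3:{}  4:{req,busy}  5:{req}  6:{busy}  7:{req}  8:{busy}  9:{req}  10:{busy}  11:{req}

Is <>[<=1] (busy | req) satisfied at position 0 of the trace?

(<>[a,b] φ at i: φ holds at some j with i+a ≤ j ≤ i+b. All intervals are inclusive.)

Check (busy | req) at each j in [0,1]:
  j=0: false
  j=1: false
No position in the window satisfies it → formula fails.

Does not hold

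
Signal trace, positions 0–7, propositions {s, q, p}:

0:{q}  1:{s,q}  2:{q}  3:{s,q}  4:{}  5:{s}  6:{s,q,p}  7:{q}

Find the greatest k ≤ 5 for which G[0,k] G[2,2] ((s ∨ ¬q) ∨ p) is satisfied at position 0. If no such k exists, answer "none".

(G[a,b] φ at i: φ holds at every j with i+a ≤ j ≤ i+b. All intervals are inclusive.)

G[2,2] ((s ∨ ¬q) ∨ p) must hold from j=0 onward; find where it first fails.
  j=0: fails → no k works.

none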